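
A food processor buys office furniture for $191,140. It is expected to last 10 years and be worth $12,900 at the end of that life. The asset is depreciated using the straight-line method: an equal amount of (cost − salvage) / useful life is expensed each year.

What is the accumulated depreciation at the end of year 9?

Depreciable base = $191,140 − $12,900 = $178,240.
Annual expense = $178,240 / 10 = $17,824.
End of year 1: book value $173,316.
End of year 2: book value $155,492.
End of year 3: book value $137,668.
End of year 4: book value $119,844.
End of year 5: book value $102,020.
End of year 6: book value $84,196.
End of year 7: book value $66,372.
End of year 8: book value $48,548.
End of year 9: book value $30,724.
Accumulated through year 9 = $191,140 − $30,724 = $160,416.

$160,416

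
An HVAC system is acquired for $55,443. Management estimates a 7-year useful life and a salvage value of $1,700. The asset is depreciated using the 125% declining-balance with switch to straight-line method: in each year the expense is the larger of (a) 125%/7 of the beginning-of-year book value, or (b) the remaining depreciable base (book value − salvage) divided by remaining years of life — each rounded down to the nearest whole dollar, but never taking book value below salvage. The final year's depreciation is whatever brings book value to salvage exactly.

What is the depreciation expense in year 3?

$7,142

Depreciable base = $55,443 − $1,700 = $53,743.
Year 1: DB = ⌊$55,443 × 125%/7⌋ = $9,900; SL = ⌊$53,743/7⌋ = $7,677 → take DB $9,900. Book value $45,543.
Year 2: DB = ⌊$45,543 × 125%/7⌋ = $8,132; SL = ⌊$43,843/6⌋ = $7,307 → take DB $8,132. Book value $37,411.
Year 3: DB = ⌊$37,411 × 125%/7⌋ = $6,680; SL = ⌊$35,711/5⌋ = $7,142 → take SL $7,142. Book value $30,269.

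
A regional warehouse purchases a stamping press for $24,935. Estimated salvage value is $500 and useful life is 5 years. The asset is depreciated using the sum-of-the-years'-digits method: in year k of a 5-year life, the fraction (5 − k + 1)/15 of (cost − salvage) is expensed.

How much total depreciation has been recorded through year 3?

Depreciable base = $24,935 − $500 = $24,435.
Sum of the years' digits = 5+4+3+2+1 = 15.
Year 1: $24,435 × 5/15 = $8,145. Book value $16,790.
Year 2: $24,435 × 4/15 = $6,516. Book value $10,274.
Year 3: $24,435 × 3/15 = $4,887. Book value $5,387.
Accumulated through year 3 = $24,935 − $5,387 = $19,548.

$19,548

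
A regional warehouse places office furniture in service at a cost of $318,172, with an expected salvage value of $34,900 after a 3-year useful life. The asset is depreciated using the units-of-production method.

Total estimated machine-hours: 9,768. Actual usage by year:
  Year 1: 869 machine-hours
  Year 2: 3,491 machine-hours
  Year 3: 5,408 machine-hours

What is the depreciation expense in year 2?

Depreciable base = $318,172 − $34,900 = $283,272.
Rate = $283,272 / 9,768 machine-hours = $29 per machine-hour.
Year 1: 869 × $29 = $25,201. Book value $292,971.
Year 2: 3,491 × $29 = $101,239. Book value $191,732.

$101,239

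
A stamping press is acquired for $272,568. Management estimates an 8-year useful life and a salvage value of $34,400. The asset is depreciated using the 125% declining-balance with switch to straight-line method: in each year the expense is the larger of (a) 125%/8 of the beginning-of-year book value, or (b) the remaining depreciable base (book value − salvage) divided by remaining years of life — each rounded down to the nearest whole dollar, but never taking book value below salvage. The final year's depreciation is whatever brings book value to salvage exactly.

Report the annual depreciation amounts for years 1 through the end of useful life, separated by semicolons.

Depreciable base = $272,568 − $34,400 = $238,168.
Year 1: DB = ⌊$272,568 × 125%/8⌋ = $42,588; SL = ⌊$238,168/8⌋ = $29,771 → take DB $42,588. Book value $229,980.
Year 2: DB = ⌊$229,980 × 125%/8⌋ = $35,934; SL = ⌊$195,580/7⌋ = $27,940 → take DB $35,934. Book value $194,046.
Year 3: DB = ⌊$194,046 × 125%/8⌋ = $30,319; SL = ⌊$159,646/6⌋ = $26,607 → take DB $30,319. Book value $163,727.
Year 4: DB = ⌊$163,727 × 125%/8⌋ = $25,582; SL = ⌊$129,327/5⌋ = $25,865 → take SL $25,865. Book value $137,862.
Year 5: DB = ⌊$137,862 × 125%/8⌋ = $21,540; SL = ⌊$103,462/4⌋ = $25,865 → take SL $25,865. Book value $111,997.
Year 6: DB = ⌊$111,997 × 125%/8⌋ = $17,499; SL = ⌊$77,597/3⌋ = $25,865 → take SL $25,865. Book value $86,132.
Year 7: DB = ⌊$86,132 × 125%/8⌋ = $13,458; SL = ⌊$51,732/2⌋ = $25,866 → take SL $25,866. Book value $60,266.
Year 8 (final): $60,266 − $34,400 = $25,866. Book value $34,400.

$42,588; $35,934; $30,319; $25,865; $25,865; $25,865; $25,866; $25,866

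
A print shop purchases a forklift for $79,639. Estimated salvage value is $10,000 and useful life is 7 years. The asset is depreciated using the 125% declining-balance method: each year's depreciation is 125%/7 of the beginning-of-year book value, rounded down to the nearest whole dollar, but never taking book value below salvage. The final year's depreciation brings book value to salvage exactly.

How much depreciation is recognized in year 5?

Depreciable base = $79,639 − $10,000 = $69,639.
Year 1: ⌊$79,639 × 125%/7⌋ = $14,221. Book value $65,418.
Year 2: ⌊$65,418 × 125%/7⌋ = $11,681. Book value $53,737.
Year 3: ⌊$53,737 × 125%/7⌋ = $9,595. Book value $44,142.
Year 4: ⌊$44,142 × 125%/7⌋ = $7,882. Book value $36,260.
Year 5: ⌊$36,260 × 125%/7⌋ = $6,475. Book value $29,785.

$6,475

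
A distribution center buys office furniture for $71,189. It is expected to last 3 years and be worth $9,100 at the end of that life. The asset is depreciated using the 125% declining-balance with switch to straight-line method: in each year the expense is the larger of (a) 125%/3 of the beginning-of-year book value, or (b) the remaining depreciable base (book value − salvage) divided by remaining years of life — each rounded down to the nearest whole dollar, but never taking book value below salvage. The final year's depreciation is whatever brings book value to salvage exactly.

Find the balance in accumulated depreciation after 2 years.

$46,964

Depreciable base = $71,189 − $9,100 = $62,089.
Year 1: DB = ⌊$71,189 × 125%/3⌋ = $29,662; SL = ⌊$62,089/3⌋ = $20,696 → take DB $29,662. Book value $41,527.
Year 2: DB = ⌊$41,527 × 125%/3⌋ = $17,302; SL = ⌊$32,427/2⌋ = $16,213 → take DB $17,302. Book value $24,225.
Accumulated through year 2 = $71,189 − $24,225 = $46,964.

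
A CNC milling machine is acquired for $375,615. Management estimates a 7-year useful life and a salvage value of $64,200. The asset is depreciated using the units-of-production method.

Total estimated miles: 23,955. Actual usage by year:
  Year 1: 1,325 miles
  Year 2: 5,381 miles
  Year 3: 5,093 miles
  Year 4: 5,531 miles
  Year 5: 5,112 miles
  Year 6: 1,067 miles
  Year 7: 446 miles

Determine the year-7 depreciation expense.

$5,798

Depreciable base = $375,615 − $64,200 = $311,415.
Rate = $311,415 / 23,955 miles = $13 per mile.
Year 1: 1,325 × $13 = $17,225. Book value $358,390.
Year 2: 5,381 × $13 = $69,953. Book value $288,437.
Year 3: 5,093 × $13 = $66,209. Book value $222,228.
Year 4: 5,531 × $13 = $71,903. Book value $150,325.
Year 5: 5,112 × $13 = $66,456. Book value $83,869.
Year 6: 1,067 × $13 = $13,871. Book value $69,998.
Year 7: 446 × $13 = $5,798. Book value $64,200.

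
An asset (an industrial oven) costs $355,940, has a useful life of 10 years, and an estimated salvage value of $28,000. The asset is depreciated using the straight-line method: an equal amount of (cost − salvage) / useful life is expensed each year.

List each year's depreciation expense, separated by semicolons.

$32,794; $32,794; $32,794; $32,794; $32,794; $32,794; $32,794; $32,794; $32,794; $32,794

Depreciable base = $355,940 − $28,000 = $327,940.
Annual expense = $327,940 / 10 = $32,794.
End of year 1: book value $323,146.
End of year 2: book value $290,352.
End of year 3: book value $257,558.
End of year 4: book value $224,764.
End of year 5: book value $191,970.
End of year 6: book value $159,176.
End of year 7: book value $126,382.
End of year 8: book value $93,588.
End of year 9: book value $60,794.
End of year 10: book value $28,000.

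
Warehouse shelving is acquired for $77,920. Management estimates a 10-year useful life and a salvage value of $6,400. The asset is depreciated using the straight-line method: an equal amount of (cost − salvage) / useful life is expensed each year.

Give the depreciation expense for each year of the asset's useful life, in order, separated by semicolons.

Depreciable base = $77,920 − $6,400 = $71,520.
Annual expense = $71,520 / 10 = $7,152.
End of year 1: book value $70,768.
End of year 2: book value $63,616.
End of year 3: book value $56,464.
End of year 4: book value $49,312.
End of year 5: book value $42,160.
End of year 6: book value $35,008.
End of year 7: book value $27,856.
End of year 8: book value $20,704.
End of year 9: book value $13,552.
End of year 10: book value $6,400.

$7,152; $7,152; $7,152; $7,152; $7,152; $7,152; $7,152; $7,152; $7,152; $7,152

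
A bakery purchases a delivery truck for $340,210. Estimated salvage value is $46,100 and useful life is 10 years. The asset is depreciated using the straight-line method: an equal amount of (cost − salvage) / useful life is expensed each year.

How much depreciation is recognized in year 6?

Depreciable base = $340,210 − $46,100 = $294,110.
Annual expense = $294,110 / 10 = $29,411.

$29,411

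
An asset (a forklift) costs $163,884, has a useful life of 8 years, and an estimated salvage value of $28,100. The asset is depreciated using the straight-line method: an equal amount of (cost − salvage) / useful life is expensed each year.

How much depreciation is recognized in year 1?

$16,973

Depreciable base = $163,884 − $28,100 = $135,784.
Annual expense = $135,784 / 8 = $16,973.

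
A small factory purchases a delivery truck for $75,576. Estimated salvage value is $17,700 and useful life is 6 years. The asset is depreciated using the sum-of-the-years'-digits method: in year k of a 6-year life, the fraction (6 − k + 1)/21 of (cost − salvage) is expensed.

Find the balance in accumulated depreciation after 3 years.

Depreciable base = $75,576 − $17,700 = $57,876.
Sum of the years' digits = 6+5+4+3+2+1 = 21.
Year 1: $57,876 × 6/21 = $16,536. Book value $59,040.
Year 2: $57,876 × 5/21 = $13,780. Book value $45,260.
Year 3: $57,876 × 4/21 = $11,024. Book value $34,236.
Accumulated through year 3 = $75,576 − $34,236 = $41,340.

$41,340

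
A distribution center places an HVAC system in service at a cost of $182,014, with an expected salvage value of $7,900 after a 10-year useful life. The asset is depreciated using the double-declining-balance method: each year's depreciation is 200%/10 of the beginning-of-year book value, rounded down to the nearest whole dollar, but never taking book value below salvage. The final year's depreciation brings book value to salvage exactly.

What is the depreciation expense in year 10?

Depreciable base = $182,014 − $7,900 = $174,114.
Year 1: ⌊$182,014 × 200%/10⌋ = $36,402. Book value $145,612.
Year 2: ⌊$145,612 × 200%/10⌋ = $29,122. Book value $116,490.
Year 3: ⌊$116,490 × 200%/10⌋ = $23,298. Book value $93,192.
Year 4: ⌊$93,192 × 200%/10⌋ = $18,638. Book value $74,554.
Year 5: ⌊$74,554 × 200%/10⌋ = $14,910. Book value $59,644.
Year 6: ⌊$59,644 × 200%/10⌋ = $11,928. Book value $47,716.
Year 7: ⌊$47,716 × 200%/10⌋ = $9,543. Book value $38,173.
Year 8: ⌊$38,173 × 200%/10⌋ = $7,634. Book value $30,539.
Year 9: ⌊$30,539 × 200%/10⌋ = $6,107. Book value $24,432.
Year 10 (final): $24,432 − $7,900 = $16,532. Book value $7,900.

$16,532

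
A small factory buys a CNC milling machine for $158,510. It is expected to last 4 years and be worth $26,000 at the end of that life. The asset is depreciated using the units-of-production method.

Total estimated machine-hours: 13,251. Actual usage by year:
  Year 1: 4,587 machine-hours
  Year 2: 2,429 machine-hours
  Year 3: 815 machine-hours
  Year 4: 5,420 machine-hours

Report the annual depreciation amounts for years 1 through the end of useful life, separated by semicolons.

$45,870; $24,290; $8,150; $54,200

Depreciable base = $158,510 − $26,000 = $132,510.
Rate = $132,510 / 13,251 machine-hours = $10 per machine-hour.
Year 1: 4,587 × $10 = $45,870. Book value $112,640.
Year 2: 2,429 × $10 = $24,290. Book value $88,350.
Year 3: 815 × $10 = $8,150. Book value $80,200.
Year 4: 5,420 × $10 = $54,200. Book value $26,000.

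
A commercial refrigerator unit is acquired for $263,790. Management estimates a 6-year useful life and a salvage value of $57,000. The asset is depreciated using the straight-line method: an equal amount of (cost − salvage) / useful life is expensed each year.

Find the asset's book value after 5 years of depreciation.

$91,465

Depreciable base = $263,790 − $57,000 = $206,790.
Annual expense = $206,790 / 6 = $34,465.
End of year 1: book value $229,325.
End of year 2: book value $194,860.
End of year 3: book value $160,395.
End of year 4: book value $125,930.
End of year 5: book value $91,465.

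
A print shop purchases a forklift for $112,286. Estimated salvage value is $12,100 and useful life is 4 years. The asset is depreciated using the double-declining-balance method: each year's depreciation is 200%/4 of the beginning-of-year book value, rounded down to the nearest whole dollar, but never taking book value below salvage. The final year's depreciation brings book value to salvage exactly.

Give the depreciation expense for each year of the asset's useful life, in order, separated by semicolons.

Depreciable base = $112,286 − $12,100 = $100,186.
Year 1: ⌊$112,286 × 200%/4⌋ = $56,143. Book value $56,143.
Year 2: ⌊$56,143 × 200%/4⌋ = $28,071. Book value $28,072.
Year 3: ⌊$28,072 × 200%/4⌋ = $14,036. Book value $14,036.
Year 4 (final): $14,036 − $12,100 = $1,936. Book value $12,100.

$56,143; $28,071; $14,036; $1,936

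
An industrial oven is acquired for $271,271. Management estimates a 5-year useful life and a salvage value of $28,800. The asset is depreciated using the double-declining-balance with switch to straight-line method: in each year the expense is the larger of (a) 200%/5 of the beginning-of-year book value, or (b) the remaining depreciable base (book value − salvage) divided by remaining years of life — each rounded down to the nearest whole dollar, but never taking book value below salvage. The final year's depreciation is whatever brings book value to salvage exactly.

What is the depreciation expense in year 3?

$39,063

Depreciable base = $271,271 − $28,800 = $242,471.
Year 1: DB = ⌊$271,271 × 200%/5⌋ = $108,508; SL = ⌊$242,471/5⌋ = $48,494 → take DB $108,508. Book value $162,763.
Year 2: DB = ⌊$162,763 × 200%/5⌋ = $65,105; SL = ⌊$133,963/4⌋ = $33,490 → take DB $65,105. Book value $97,658.
Year 3: DB = ⌊$97,658 × 200%/5⌋ = $39,063; SL = ⌊$68,858/3⌋ = $22,952 → take DB $39,063. Book value $58,595.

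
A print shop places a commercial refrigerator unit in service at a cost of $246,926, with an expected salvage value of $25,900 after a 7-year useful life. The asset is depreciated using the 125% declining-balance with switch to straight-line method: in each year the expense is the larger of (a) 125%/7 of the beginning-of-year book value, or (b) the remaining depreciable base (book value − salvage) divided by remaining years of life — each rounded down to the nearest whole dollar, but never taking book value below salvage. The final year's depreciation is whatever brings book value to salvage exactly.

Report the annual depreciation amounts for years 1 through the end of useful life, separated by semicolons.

Depreciable base = $246,926 − $25,900 = $221,026.
Year 1: DB = ⌊$246,926 × 125%/7⌋ = $44,093; SL = ⌊$221,026/7⌋ = $31,575 → take DB $44,093. Book value $202,833.
Year 2: DB = ⌊$202,833 × 125%/7⌋ = $36,220; SL = ⌊$176,933/6⌋ = $29,488 → take DB $36,220. Book value $166,613.
Year 3: DB = ⌊$166,613 × 125%/7⌋ = $29,752; SL = ⌊$140,713/5⌋ = $28,142 → take DB $29,752. Book value $136,861.
Year 4: DB = ⌊$136,861 × 125%/7⌋ = $24,439; SL = ⌊$110,961/4⌋ = $27,740 → take SL $27,740. Book value $109,121.
Year 5: DB = ⌊$109,121 × 125%/7⌋ = $19,485; SL = ⌊$83,221/3⌋ = $27,740 → take SL $27,740. Book value $81,381.
Year 6: DB = ⌊$81,381 × 125%/7⌋ = $14,532; SL = ⌊$55,481/2⌋ = $27,740 → take SL $27,740. Book value $53,641.
Year 7 (final): $53,641 − $25,900 = $27,741. Book value $25,900.

$44,093; $36,220; $29,752; $27,740; $27,740; $27,740; $27,741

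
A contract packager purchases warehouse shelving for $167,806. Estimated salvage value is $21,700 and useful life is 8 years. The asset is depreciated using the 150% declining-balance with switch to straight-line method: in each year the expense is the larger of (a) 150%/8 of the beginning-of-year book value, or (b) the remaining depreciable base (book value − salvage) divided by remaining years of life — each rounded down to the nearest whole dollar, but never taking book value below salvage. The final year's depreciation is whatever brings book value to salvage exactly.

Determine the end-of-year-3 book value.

$90,008

Depreciable base = $167,806 − $21,700 = $146,106.
Year 1: DB = ⌊$167,806 × 150%/8⌋ = $31,463; SL = ⌊$146,106/8⌋ = $18,263 → take DB $31,463. Book value $136,343.
Year 2: DB = ⌊$136,343 × 150%/8⌋ = $25,564; SL = ⌊$114,643/7⌋ = $16,377 → take DB $25,564. Book value $110,779.
Year 3: DB = ⌊$110,779 × 150%/8⌋ = $20,771; SL = ⌊$89,079/6⌋ = $14,846 → take DB $20,771. Book value $90,008.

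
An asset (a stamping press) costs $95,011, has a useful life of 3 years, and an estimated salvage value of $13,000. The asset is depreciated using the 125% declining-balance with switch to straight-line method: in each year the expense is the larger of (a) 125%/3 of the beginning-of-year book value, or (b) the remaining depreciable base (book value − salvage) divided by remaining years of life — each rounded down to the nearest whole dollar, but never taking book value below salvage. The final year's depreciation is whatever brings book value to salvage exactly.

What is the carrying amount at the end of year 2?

Depreciable base = $95,011 − $13,000 = $82,011.
Year 1: DB = ⌊$95,011 × 125%/3⌋ = $39,587; SL = ⌊$82,011/3⌋ = $27,337 → take DB $39,587. Book value $55,424.
Year 2: DB = ⌊$55,424 × 125%/3⌋ = $23,093; SL = ⌊$42,424/2⌋ = $21,212 → take DB $23,093. Book value $32,331.

$32,331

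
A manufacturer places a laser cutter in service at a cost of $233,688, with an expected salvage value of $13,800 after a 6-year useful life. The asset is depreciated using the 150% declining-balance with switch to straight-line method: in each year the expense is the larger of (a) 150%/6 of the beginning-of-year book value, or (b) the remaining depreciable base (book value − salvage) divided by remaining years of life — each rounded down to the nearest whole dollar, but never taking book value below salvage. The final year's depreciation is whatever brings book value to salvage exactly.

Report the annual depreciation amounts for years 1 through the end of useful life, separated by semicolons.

$58,422; $43,816; $32,862; $28,262; $28,263; $28,263

Depreciable base = $233,688 − $13,800 = $219,888.
Year 1: DB = ⌊$233,688 × 150%/6⌋ = $58,422; SL = ⌊$219,888/6⌋ = $36,648 → take DB $58,422. Book value $175,266.
Year 2: DB = ⌊$175,266 × 150%/6⌋ = $43,816; SL = ⌊$161,466/5⌋ = $32,293 → take DB $43,816. Book value $131,450.
Year 3: DB = ⌊$131,450 × 150%/6⌋ = $32,862; SL = ⌊$117,650/4⌋ = $29,412 → take DB $32,862. Book value $98,588.
Year 4: DB = ⌊$98,588 × 150%/6⌋ = $24,647; SL = ⌊$84,788/3⌋ = $28,262 → take SL $28,262. Book value $70,326.
Year 5: DB = ⌊$70,326 × 150%/6⌋ = $17,581; SL = ⌊$56,526/2⌋ = $28,263 → take SL $28,263. Book value $42,063.
Year 6 (final): $42,063 − $13,800 = $28,263. Book value $13,800.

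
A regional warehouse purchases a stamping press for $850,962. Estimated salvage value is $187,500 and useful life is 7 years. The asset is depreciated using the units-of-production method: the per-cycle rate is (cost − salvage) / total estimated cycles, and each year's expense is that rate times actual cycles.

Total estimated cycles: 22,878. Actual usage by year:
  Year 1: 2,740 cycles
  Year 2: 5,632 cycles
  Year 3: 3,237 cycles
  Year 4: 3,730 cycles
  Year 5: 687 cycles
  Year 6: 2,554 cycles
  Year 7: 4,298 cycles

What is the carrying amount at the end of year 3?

Depreciable base = $850,962 − $187,500 = $663,462.
Rate = $663,462 / 22,878 cycles = $29 per cycle.
Year 1: 2,740 × $29 = $79,460. Book value $771,502.
Year 2: 5,632 × $29 = $163,328. Book value $608,174.
Year 3: 3,237 × $29 = $93,873. Book value $514,301.

$514,301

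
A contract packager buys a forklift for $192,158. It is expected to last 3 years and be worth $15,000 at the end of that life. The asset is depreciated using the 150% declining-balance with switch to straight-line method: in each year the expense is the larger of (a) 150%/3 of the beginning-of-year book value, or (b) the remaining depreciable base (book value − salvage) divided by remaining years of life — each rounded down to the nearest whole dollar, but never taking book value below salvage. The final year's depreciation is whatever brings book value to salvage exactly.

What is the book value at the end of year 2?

Depreciable base = $192,158 − $15,000 = $177,158.
Year 1: DB = ⌊$192,158 × 150%/3⌋ = $96,079; SL = ⌊$177,158/3⌋ = $59,052 → take DB $96,079. Book value $96,079.
Year 2: DB = ⌊$96,079 × 150%/3⌋ = $48,039; SL = ⌊$81,079/2⌋ = $40,539 → take DB $48,039. Book value $48,040.

$48,040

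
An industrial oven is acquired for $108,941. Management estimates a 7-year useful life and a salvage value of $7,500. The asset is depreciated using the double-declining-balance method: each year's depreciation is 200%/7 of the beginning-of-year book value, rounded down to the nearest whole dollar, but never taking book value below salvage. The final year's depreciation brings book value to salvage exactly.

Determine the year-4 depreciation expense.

Depreciable base = $108,941 − $7,500 = $101,441.
Year 1: ⌊$108,941 × 200%/7⌋ = $31,126. Book value $77,815.
Year 2: ⌊$77,815 × 200%/7⌋ = $22,232. Book value $55,583.
Year 3: ⌊$55,583 × 200%/7⌋ = $15,880. Book value $39,703.
Year 4: ⌊$39,703 × 200%/7⌋ = $11,343. Book value $28,360.

$11,343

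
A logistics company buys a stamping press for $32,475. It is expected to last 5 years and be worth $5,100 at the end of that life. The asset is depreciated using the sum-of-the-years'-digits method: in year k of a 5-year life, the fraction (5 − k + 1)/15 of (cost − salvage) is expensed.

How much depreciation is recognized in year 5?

$1,825

Depreciable base = $32,475 − $5,100 = $27,375.
Sum of the years' digits = 5+4+3+2+1 = 15.
Year 1: $27,375 × 5/15 = $9,125. Book value $23,350.
Year 2: $27,375 × 4/15 = $7,300. Book value $16,050.
Year 3: $27,375 × 3/15 = $5,475. Book value $10,575.
Year 4: $27,375 × 2/15 = $3,650. Book value $6,925.
Year 5: $27,375 × 1/15 = $1,825. Book value $5,100.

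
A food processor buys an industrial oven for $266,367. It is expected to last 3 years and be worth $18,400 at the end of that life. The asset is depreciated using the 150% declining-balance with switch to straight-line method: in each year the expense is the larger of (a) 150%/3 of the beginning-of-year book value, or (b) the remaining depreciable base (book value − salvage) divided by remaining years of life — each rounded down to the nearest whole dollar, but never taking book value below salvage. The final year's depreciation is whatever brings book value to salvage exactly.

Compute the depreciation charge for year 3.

Depreciable base = $266,367 − $18,400 = $247,967.
Year 1: DB = ⌊$266,367 × 150%/3⌋ = $133,183; SL = ⌊$247,967/3⌋ = $82,655 → take DB $133,183. Book value $133,184.
Year 2: DB = ⌊$133,184 × 150%/3⌋ = $66,592; SL = ⌊$114,784/2⌋ = $57,392 → take DB $66,592. Book value $66,592.
Year 3 (final): $66,592 − $18,400 = $48,192. Book value $18,400.

$48,192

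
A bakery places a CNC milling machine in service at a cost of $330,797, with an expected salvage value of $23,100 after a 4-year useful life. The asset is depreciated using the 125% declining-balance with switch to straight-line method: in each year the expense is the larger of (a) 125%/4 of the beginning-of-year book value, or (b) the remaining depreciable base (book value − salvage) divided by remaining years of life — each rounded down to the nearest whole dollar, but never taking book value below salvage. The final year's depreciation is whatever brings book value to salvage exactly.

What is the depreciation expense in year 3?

Depreciable base = $330,797 − $23,100 = $307,697.
Year 1: DB = ⌊$330,797 × 125%/4⌋ = $103,374; SL = ⌊$307,697/4⌋ = $76,924 → take DB $103,374. Book value $227,423.
Year 2: DB = ⌊$227,423 × 125%/4⌋ = $71,069; SL = ⌊$204,323/3⌋ = $68,107 → take DB $71,069. Book value $156,354.
Year 3: DB = ⌊$156,354 × 125%/4⌋ = $48,860; SL = ⌊$133,254/2⌋ = $66,627 → take SL $66,627. Book value $89,727.

$66,627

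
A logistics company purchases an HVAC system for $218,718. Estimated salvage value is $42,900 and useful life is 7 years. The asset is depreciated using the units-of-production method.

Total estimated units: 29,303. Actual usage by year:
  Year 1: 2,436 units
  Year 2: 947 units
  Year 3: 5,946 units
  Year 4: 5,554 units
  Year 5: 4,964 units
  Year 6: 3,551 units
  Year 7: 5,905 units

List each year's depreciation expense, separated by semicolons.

$14,616; $5,682; $35,676; $33,324; $29,784; $21,306; $35,430

Depreciable base = $218,718 − $42,900 = $175,818.
Rate = $175,818 / 29,303 units = $6 per unit.
Year 1: 2,436 × $6 = $14,616. Book value $204,102.
Year 2: 947 × $6 = $5,682. Book value $198,420.
Year 3: 5,946 × $6 = $35,676. Book value $162,744.
Year 4: 5,554 × $6 = $33,324. Book value $129,420.
Year 5: 4,964 × $6 = $29,784. Book value $99,636.
Year 6: 3,551 × $6 = $21,306. Book value $78,330.
Year 7: 5,905 × $6 = $35,430. Book value $42,900.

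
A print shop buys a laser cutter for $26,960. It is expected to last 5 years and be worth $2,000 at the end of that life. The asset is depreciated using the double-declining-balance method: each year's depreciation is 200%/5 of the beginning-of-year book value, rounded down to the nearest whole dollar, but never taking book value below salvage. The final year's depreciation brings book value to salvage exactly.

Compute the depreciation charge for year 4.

$2,329

Depreciable base = $26,960 − $2,000 = $24,960.
Year 1: ⌊$26,960 × 200%/5⌋ = $10,784. Book value $16,176.
Year 2: ⌊$16,176 × 200%/5⌋ = $6,470. Book value $9,706.
Year 3: ⌊$9,706 × 200%/5⌋ = $3,882. Book value $5,824.
Year 4: ⌊$5,824 × 200%/5⌋ = $2,329. Book value $3,495.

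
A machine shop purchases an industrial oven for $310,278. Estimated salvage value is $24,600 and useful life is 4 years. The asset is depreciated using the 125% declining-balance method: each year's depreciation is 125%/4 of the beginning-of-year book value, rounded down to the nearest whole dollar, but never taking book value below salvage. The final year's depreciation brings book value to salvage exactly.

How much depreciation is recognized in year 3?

$45,830

Depreciable base = $310,278 − $24,600 = $285,678.
Year 1: ⌊$310,278 × 125%/4⌋ = $96,961. Book value $213,317.
Year 2: ⌊$213,317 × 125%/4⌋ = $66,661. Book value $146,656.
Year 3: ⌊$146,656 × 125%/4⌋ = $45,830. Book value $100,826.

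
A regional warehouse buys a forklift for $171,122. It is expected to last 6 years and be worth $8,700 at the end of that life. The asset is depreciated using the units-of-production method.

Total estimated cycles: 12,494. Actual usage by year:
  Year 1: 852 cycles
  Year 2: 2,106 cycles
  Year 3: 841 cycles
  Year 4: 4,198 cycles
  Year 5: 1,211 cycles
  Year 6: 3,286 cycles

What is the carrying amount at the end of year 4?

$67,161

Depreciable base = $171,122 − $8,700 = $162,422.
Rate = $162,422 / 12,494 cycles = $13 per cycle.
Year 1: 852 × $13 = $11,076. Book value $160,046.
Year 2: 2,106 × $13 = $27,378. Book value $132,668.
Year 3: 841 × $13 = $10,933. Book value $121,735.
Year 4: 4,198 × $13 = $54,574. Book value $67,161.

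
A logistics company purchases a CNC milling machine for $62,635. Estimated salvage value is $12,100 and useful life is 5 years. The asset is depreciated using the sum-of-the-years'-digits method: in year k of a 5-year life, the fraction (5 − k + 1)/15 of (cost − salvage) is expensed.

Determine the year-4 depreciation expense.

$6,738

Depreciable base = $62,635 − $12,100 = $50,535.
Sum of the years' digits = 5+4+3+2+1 = 15.
Year 1: $50,535 × 5/15 = $16,845. Book value $45,790.
Year 2: $50,535 × 4/15 = $13,476. Book value $32,314.
Year 3: $50,535 × 3/15 = $10,107. Book value $22,207.
Year 4: $50,535 × 2/15 = $6,738. Book value $15,469.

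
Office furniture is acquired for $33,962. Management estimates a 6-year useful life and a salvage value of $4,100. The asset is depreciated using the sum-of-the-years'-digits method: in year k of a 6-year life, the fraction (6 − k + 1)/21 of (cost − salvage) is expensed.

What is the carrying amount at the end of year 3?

Depreciable base = $33,962 − $4,100 = $29,862.
Sum of the years' digits = 6+5+4+3+2+1 = 21.
Year 1: $29,862 × 6/21 = $8,532. Book value $25,430.
Year 2: $29,862 × 5/21 = $7,110. Book value $18,320.
Year 3: $29,862 × 4/21 = $5,688. Book value $12,632.

$12,632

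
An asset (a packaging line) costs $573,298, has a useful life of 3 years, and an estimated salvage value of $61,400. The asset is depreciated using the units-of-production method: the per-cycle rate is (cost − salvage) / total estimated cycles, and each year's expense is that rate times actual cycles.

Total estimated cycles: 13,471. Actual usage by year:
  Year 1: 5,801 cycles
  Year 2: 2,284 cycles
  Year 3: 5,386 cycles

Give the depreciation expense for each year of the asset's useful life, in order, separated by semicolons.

Depreciable base = $573,298 − $61,400 = $511,898.
Rate = $511,898 / 13,471 cycles = $38 per cycle.
Year 1: 5,801 × $38 = $220,438. Book value $352,860.
Year 2: 2,284 × $38 = $86,792. Book value $266,068.
Year 3: 5,386 × $38 = $204,668. Book value $61,400.

$220,438; $86,792; $204,668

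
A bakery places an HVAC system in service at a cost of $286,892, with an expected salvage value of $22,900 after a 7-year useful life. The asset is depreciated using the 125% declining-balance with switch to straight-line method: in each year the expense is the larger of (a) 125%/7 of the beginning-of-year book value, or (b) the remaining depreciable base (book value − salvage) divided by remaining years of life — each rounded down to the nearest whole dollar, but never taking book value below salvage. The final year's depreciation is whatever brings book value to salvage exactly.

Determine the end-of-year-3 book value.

$159,013

Depreciable base = $286,892 − $22,900 = $263,992.
Year 1: DB = ⌊$286,892 × 125%/7⌋ = $51,230; SL = ⌊$263,992/7⌋ = $37,713 → take DB $51,230. Book value $235,662.
Year 2: DB = ⌊$235,662 × 125%/7⌋ = $42,082; SL = ⌊$212,762/6⌋ = $35,460 → take DB $42,082. Book value $193,580.
Year 3: DB = ⌊$193,580 × 125%/7⌋ = $34,567; SL = ⌊$170,680/5⌋ = $34,136 → take DB $34,567. Book value $159,013.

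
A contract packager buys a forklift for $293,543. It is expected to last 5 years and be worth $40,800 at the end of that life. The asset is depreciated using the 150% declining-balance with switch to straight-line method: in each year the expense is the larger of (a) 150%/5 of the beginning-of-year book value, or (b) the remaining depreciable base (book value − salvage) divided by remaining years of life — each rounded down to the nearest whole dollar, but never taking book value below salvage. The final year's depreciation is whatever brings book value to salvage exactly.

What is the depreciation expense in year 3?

$43,151

Depreciable base = $293,543 − $40,800 = $252,743.
Year 1: DB = ⌊$293,543 × 150%/5⌋ = $88,062; SL = ⌊$252,743/5⌋ = $50,548 → take DB $88,062. Book value $205,481.
Year 2: DB = ⌊$205,481 × 150%/5⌋ = $61,644; SL = ⌊$164,681/4⌋ = $41,170 → take DB $61,644. Book value $143,837.
Year 3: DB = ⌊$143,837 × 150%/5⌋ = $43,151; SL = ⌊$103,037/3⌋ = $34,345 → take DB $43,151. Book value $100,686.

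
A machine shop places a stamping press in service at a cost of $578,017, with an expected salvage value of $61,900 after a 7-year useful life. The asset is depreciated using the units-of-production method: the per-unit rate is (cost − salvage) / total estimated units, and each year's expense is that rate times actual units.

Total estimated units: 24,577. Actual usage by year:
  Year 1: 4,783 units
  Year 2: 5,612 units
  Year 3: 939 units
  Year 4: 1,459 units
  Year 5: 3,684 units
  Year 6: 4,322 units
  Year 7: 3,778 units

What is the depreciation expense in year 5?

$77,364

Depreciable base = $578,017 − $61,900 = $516,117.
Rate = $516,117 / 24,577 units = $21 per unit.
Year 1: 4,783 × $21 = $100,443. Book value $477,574.
Year 2: 5,612 × $21 = $117,852. Book value $359,722.
Year 3: 939 × $21 = $19,719. Book value $340,003.
Year 4: 1,459 × $21 = $30,639. Book value $309,364.
Year 5: 3,684 × $21 = $77,364. Book value $232,000.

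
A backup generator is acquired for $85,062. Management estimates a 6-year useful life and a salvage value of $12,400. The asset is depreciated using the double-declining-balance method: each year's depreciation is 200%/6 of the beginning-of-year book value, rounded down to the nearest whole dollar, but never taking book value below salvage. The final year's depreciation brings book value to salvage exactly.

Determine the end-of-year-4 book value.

$16,803

Depreciable base = $85,062 − $12,400 = $72,662.
Year 1: ⌊$85,062 × 200%/6⌋ = $28,354. Book value $56,708.
Year 2: ⌊$56,708 × 200%/6⌋ = $18,902. Book value $37,806.
Year 3: ⌊$37,806 × 200%/6⌋ = $12,602. Book value $25,204.
Year 4: ⌊$25,204 × 200%/6⌋ = $8,401. Book value $16,803.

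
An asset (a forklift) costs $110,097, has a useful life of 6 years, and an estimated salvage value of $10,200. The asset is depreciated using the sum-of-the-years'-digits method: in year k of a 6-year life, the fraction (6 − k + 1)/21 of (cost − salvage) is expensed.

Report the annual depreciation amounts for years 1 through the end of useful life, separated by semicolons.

Depreciable base = $110,097 − $10,200 = $99,897.
Sum of the years' digits = 6+5+4+3+2+1 = 21.
Year 1: $99,897 × 6/21 = $28,542. Book value $81,555.
Year 2: $99,897 × 5/21 = $23,785. Book value $57,770.
Year 3: $99,897 × 4/21 = $19,028. Book value $38,742.
Year 4: $99,897 × 3/21 = $14,271. Book value $24,471.
Year 5: $99,897 × 2/21 = $9,514. Book value $14,957.
Year 6: $99,897 × 1/21 = $4,757. Book value $10,200.

$28,542; $23,785; $19,028; $14,271; $9,514; $4,757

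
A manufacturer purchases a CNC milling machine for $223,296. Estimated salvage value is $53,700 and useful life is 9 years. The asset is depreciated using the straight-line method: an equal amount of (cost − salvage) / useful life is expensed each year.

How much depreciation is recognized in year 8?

Depreciable base = $223,296 − $53,700 = $169,596.
Annual expense = $169,596 / 9 = $18,844.

$18,844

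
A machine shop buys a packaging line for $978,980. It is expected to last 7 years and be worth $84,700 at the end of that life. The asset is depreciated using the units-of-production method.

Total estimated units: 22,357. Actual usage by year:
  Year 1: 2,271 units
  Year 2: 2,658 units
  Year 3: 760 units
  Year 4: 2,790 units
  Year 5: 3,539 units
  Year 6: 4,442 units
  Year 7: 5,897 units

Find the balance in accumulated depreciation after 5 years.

$480,720

Depreciable base = $978,980 − $84,700 = $894,280.
Rate = $894,280 / 22,357 units = $40 per unit.
Year 1: 2,271 × $40 = $90,840. Book value $888,140.
Year 2: 2,658 × $40 = $106,320. Book value $781,820.
Year 3: 760 × $40 = $30,400. Book value $751,420.
Year 4: 2,790 × $40 = $111,600. Book value $639,820.
Year 5: 3,539 × $40 = $141,560. Book value $498,260.
Accumulated through year 5 = $978,980 − $498,260 = $480,720.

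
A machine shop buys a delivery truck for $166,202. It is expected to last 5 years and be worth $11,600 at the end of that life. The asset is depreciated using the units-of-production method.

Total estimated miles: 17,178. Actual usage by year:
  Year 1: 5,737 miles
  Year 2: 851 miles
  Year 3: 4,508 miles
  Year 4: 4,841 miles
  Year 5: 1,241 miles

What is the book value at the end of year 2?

Depreciable base = $166,202 − $11,600 = $154,602.
Rate = $154,602 / 17,178 miles = $9 per mile.
Year 1: 5,737 × $9 = $51,633. Book value $114,569.
Year 2: 851 × $9 = $7,659. Book value $106,910.

$106,910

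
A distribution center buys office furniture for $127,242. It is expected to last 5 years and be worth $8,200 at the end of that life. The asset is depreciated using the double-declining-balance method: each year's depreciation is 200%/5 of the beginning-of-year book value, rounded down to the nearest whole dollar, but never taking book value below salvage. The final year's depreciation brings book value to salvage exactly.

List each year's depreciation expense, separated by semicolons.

Depreciable base = $127,242 − $8,200 = $119,042.
Year 1: ⌊$127,242 × 200%/5⌋ = $50,896. Book value $76,346.
Year 2: ⌊$76,346 × 200%/5⌋ = $30,538. Book value $45,808.
Year 3: ⌊$45,808 × 200%/5⌋ = $18,323. Book value $27,485.
Year 4: ⌊$27,485 × 200%/5⌋ = $10,994. Book value $16,491.
Year 5 (final): $16,491 − $8,200 = $8,291. Book value $8,200.

$50,896; $30,538; $18,323; $10,994; $8,291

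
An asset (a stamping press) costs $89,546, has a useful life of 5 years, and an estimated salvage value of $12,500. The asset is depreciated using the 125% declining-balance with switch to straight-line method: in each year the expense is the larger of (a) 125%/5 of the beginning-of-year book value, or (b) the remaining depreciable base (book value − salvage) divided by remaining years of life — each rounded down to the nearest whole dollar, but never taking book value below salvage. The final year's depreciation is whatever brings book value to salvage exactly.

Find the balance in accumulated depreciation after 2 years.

$39,176

Depreciable base = $89,546 − $12,500 = $77,046.
Year 1: DB = ⌊$89,546 × 125%/5⌋ = $22,386; SL = ⌊$77,046/5⌋ = $15,409 → take DB $22,386. Book value $67,160.
Year 2: DB = ⌊$67,160 × 125%/5⌋ = $16,790; SL = ⌊$54,660/4⌋ = $13,665 → take DB $16,790. Book value $50,370.
Accumulated through year 2 = $89,546 − $50,370 = $39,176.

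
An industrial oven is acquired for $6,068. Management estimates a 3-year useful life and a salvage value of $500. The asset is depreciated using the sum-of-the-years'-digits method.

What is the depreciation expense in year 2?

Depreciable base = $6,068 − $500 = $5,568.
Sum of the years' digits = 3+2+1 = 6.
Year 1: $5,568 × 3/6 = $2,784. Book value $3,284.
Year 2: $5,568 × 2/6 = $1,856. Book value $1,428.

$1,856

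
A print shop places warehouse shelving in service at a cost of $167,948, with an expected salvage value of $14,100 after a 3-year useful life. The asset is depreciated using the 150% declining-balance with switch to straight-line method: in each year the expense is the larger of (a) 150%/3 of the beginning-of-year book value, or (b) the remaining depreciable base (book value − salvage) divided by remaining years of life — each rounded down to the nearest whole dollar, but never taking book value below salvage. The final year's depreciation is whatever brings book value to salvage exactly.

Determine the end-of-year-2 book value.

$41,987

Depreciable base = $167,948 − $14,100 = $153,848.
Year 1: DB = ⌊$167,948 × 150%/3⌋ = $83,974; SL = ⌊$153,848/3⌋ = $51,282 → take DB $83,974. Book value $83,974.
Year 2: DB = ⌊$83,974 × 150%/3⌋ = $41,987; SL = ⌊$69,874/2⌋ = $34,937 → take DB $41,987. Book value $41,987.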